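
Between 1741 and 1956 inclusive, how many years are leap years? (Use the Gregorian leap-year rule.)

Multiples of 4 in [1741,1956]: 54.
Of those, multiples of 100: 2 (not leap unless ÷400).
Multiples of 400: 0.
Leap years = 54 − 2 + 0 = 52.

52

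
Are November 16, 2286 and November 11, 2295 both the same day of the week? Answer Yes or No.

From Nov 16, 2286 to Nov 11, 2295 is 3282 days.
3282 mod 7 = 6, so they are different weekdays.
(Nov 16, 2286 is a Tuesday; Nov 11, 2295 is a Monday.)

No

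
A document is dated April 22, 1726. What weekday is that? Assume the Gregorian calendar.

Doomsday rule: the anchor day for the 1700s is Sunday. For year 26: 26÷12 = 2 r 2, and 2÷4 = 0, so 2+2+0 = 4.
Sunday + 4 ≡ Thursday — that's 1726's doomsday.
In April the doomsday date is Apr 4.
Apr 22 is 18 days after Apr 4; 18 mod 7 = 4, so Thursday + 4 = Monday.

Monday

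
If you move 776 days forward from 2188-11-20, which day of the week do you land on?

Wednesday

First find the weekday of Nov 20, 2188. Doomsday rule: the anchor day for the 2100s is Sunday. For year 88: 88÷12 = 7 r 4, and 4÷4 = 1, so 7+4+1 = 12.
Sunday + 12 ≡ Friday — that's 2188's doomsday.
In November the doomsday date is Nov 7.
Nov 20 is 13 days after Nov 7; 13 mod 7 = 6, so Friday + 6 = Thursday.
776 mod 7 = 6, so 776 days after a Thursday is Thursday + 6 = Wednesday.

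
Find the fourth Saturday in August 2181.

August 1, 2181 is a Wednesday.
The first Saturday is therefore August 4 (3 days later).
The fourth Saturday is 4 + 3×7 = August 25.

August 25, 2181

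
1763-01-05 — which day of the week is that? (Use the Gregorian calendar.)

Wednesday

Doomsday rule: the anchor day for the 1700s is Sunday. For year 63: 63÷12 = 5 r 3, and 3÷4 = 0, so 5+3+0 = 8.
Sunday + 8 ≡ Monday — that's 1763's doomsday.
In January the doomsday date is Jan 3 (1763 is not a leap year).
Jan 5 is 2 days after Jan 3; 2 mod 7 = 2, so Monday + 2 = Wednesday.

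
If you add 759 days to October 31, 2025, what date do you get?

+365 (one year) → Oct 31, 2026 (394 left).
Oct has 31 days: +1 → Nov 1, 2026 (393 left).
Nov has 30 days: +30 → Dec 1, 2026 (363 left).
Dec has 31 days: +31 → Jan 1, 2027 (332 left).
Jan has 31 days: +31 → Feb 1, 2027 (301 left).
Feb has 28 days: +28 → Mar 1, 2027 (273 left).
Mar has 31 days: +31 → Apr 1, 2027 (242 left).
Apr has 30 days: +30 → May 1, 2027 (212 left).
May has 31 days: +31 → Jun 1, 2027 (181 left).
Jun has 30 days: +30 → Jul 1, 2027 (151 left).
Jul has 31 days: +31 → Aug 1, 2027 (120 left).
Aug has 31 days: +31 → Sep 1, 2027 (89 left).
Sep has 30 days: +30 → Oct 1, 2027 (59 left).
Oct has 31 days: +31 → Nov 1, 2027 (28 left).
+28 → Nov 29, 2027.

November 29, 2027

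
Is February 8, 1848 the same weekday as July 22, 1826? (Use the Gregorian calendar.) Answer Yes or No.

No

From Jul 22, 1826 to Feb 8, 1848 is 7871 days.
7871 mod 7 = 3, so they are different weekdays.
(Jul 22, 1826 is a Saturday; Feb 8, 1848 is a Tuesday.)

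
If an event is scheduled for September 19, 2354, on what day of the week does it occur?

Doomsday rule: the anchor day for the 2300s is Wednesday. For year 54: 54÷12 = 4 r 6, and 6÷4 = 1, so 4+6+1 = 11.
Wednesday + 11 ≡ Sunday — that's 2354's doomsday.
In September the doomsday date is Sep 5.
Sep 19 is 14 days after Sep 5; 14 mod 7 = 0, so Sunday + 0 = Sunday.

Sunday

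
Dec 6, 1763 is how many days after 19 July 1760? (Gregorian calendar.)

1235

Jul 19, 1760 → Jul 19, 1761: 365 days.
Jul 19, 1761 → Jul 19, 1762: 365 days.
Jul 19, 1762 → Jul 19, 1763: 365 days.
Jul 19, 1763 → Aug 19, 1763: 31 days (July has 31).
Aug 19, 1763 → Sep 19, 1763: 31 days (August has 31).
Sep 19, 1763 → Oct 19, 1763: 30 days (September has 30).
Oct 19, 1763 → Nov 19, 1763: 31 days (October has 31).
Nov 19, 1763 → Dec 6, 1763: 17 days.
Total: 1235 days.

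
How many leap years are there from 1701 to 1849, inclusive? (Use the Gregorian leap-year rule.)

Multiples of 4 in [1701,1849]: 37.
Of those, multiples of 100: 1 (not leap unless ÷400).
Multiples of 400: 0.
Leap years = 37 − 1 + 0 = 36.

36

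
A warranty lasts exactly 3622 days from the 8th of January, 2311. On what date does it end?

+365 (one year) → Jan 8, 2312 (3257 left).
+366 (one year; includes Feb 29, 2312) → Jan 8, 2313 (2891 left).
+365 (one year) → Jan 8, 2314 (2526 left).
+365 (one year) → Jan 8, 2315 (2161 left).
+365 (one year) → Jan 8, 2316 (1796 left).
+366 (one year; includes Feb 29, 2316) → Jan 8, 2317 (1430 left).
+365 (one year) → Jan 8, 2318 (1065 left).
+365 (one year) → Jan 8, 2319 (700 left).
+365 (one year) → Jan 8, 2320 (335 left).
Jan has 31 days: +24 → Feb 1, 2320 (311 left).
Feb has 29 days: +29 → Mar 1, 2320 (282 left).
Mar has 31 days: +31 → Apr 1, 2320 (251 left).
Apr has 30 days: +30 → May 1, 2320 (221 left).
May has 31 days: +31 → Jun 1, 2320 (190 left).
Jun has 30 days: +30 → Jul 1, 2320 (160 left).
Jul has 31 days: +31 → Aug 1, 2320 (129 left).
Aug has 31 days: +31 → Sep 1, 2320 (98 left).
Sep has 30 days: +30 → Oct 1, 2320 (68 left).
Oct has 31 days: +31 → Nov 1, 2320 (37 left).
Nov has 30 days: +30 → Dec 1, 2320 (7 left).
+7 → Dec 8, 2320.

December 8, 2320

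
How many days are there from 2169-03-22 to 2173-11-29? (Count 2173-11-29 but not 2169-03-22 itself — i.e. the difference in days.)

1713

Mar 22, 2169 → Mar 22, 2170: 365 days.
Mar 22, 2170 → Mar 22, 2171: 365 days.
Mar 22, 2171 → Mar 22, 2172: 366 days (Feb 29, 2172 is in that span).
Mar 22, 2172 → Mar 22, 2173: 365 days.
Mar 22, 2173 → Apr 22, 2173: 31 days (March has 31).
Apr 22, 2173 → May 22, 2173: 30 days (April has 30).
May 22, 2173 → Jun 22, 2173: 31 days (May has 31).
Jun 22, 2173 → Jul 22, 2173: 30 days (June has 30).
Jul 22, 2173 → Aug 22, 2173: 31 days (July has 31).
Aug 22, 2173 → Sep 22, 2173: 31 days (August has 31).
Sep 22, 2173 → Oct 22, 2173: 30 days (September has 30).
Oct 22, 2173 → Nov 22, 2173: 31 days (October has 31).
Nov 22, 2173 → Nov 29, 2173: 7 days.
Total: 1713 days.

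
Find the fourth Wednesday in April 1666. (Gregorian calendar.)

April 28, 1666

April 1, 1666 is a Thursday.
The first Wednesday is therefore April 7 (6 days later).
The fourth Wednesday is 7 + 3×7 = April 28.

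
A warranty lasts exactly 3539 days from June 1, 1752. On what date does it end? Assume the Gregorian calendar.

February 8, 1762

+365 (one year) → Jun 1, 1753 (3174 left).
+365 (one year) → Jun 1, 1754 (2809 left).
+365 (one year) → Jun 1, 1755 (2444 left).
+366 (one year; includes Feb 29, 1756) → Jun 1, 1756 (2078 left).
+365 (one year) → Jun 1, 1757 (1713 left).
+365 (one year) → Jun 1, 1758 (1348 left).
+365 (one year) → Jun 1, 1759 (983 left).
+366 (one year; includes Feb 29, 1760) → Jun 1, 1760 (617 left).
+365 (one year) → Jun 1, 1761 (252 left).
Jun has 30 days: +30 → Jul 1, 1761 (222 left).
Jul has 31 days: +31 → Aug 1, 1761 (191 left).
Aug has 31 days: +31 → Sep 1, 1761 (160 left).
Sep has 30 days: +30 → Oct 1, 1761 (130 left).
Oct has 31 days: +31 → Nov 1, 1761 (99 left).
Nov has 30 days: +30 → Dec 1, 1761 (69 left).
Dec has 31 days: +31 → Jan 1, 1762 (38 left).
Jan has 31 days: +31 → Feb 1, 1762 (7 left).
+7 → Feb 8, 1762.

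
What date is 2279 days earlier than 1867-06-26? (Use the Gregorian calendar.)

−365 (one year) → Jun 26, 1866 (1914 left).
−365 (one year) → Jun 26, 1865 (1549 left).
−365 (one year) → Jun 26, 1864 (1184 left).
−366 (one year; includes Feb 29, 1864) → Jun 26, 1863 (818 left).
−365 (one year) → Jun 26, 1862 (453 left).
−365 (one year) → Jun 26, 1861 (88 left).
−26 → May 31, 1861 (end of May, 31 days; 62 left).
−31 → Apr 30, 1861 (end of Apr, 30 days; 31 left).
−30 → Mar 31, 1861 (end of Mar, 31 days; 1 left).
−1 → Mar 30, 1861.

March 30, 1861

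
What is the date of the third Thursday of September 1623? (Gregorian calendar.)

September 1, 1623 is a Friday.
The first Thursday is therefore September 7 (6 days later).
The third Thursday is 7 + 2×7 = September 21.

September 21, 1623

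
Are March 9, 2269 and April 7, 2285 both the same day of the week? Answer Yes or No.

From Mar 9, 2269 to Apr 7, 2285 is 5873 days.
5873 mod 7 = 0, so they are the same weekday.
(Mar 9, 2269 is a Tuesday; Apr 7, 2285 is a Tuesday.)

Yes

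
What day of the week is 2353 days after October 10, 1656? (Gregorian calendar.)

First find the weekday of Oct 10, 1656. Doomsday rule: the anchor day for the 1600s is Tuesday. For year 56: 56÷12 = 4 r 8, and 8÷4 = 2, so 4+8+2 = 14.
Tuesday + 14 ≡ Tuesday — that's 1656's doomsday.
In October the doomsday date is Oct 10.
Oct 10 is the doomsday itself: Tuesday.
2353 mod 7 = 1, so 2353 days after a Tuesday is Tuesday + 1 = Wednesday.

Wednesday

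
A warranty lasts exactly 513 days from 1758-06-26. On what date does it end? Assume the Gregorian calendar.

November 21, 1759

+365 (one year) → Jun 26, 1759 (148 left).
Jun has 30 days: +5 → Jul 1, 1759 (143 left).
Jul has 31 days: +31 → Aug 1, 1759 (112 left).
Aug has 31 days: +31 → Sep 1, 1759 (81 left).
Sep has 30 days: +30 → Oct 1, 1759 (51 left).
Oct has 31 days: +31 → Nov 1, 1759 (20 left).
+20 → Nov 21, 1759.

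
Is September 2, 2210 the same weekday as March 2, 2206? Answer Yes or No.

Yes

From Mar 2, 2206 to Sep 2, 2210 is 1645 days.
1645 mod 7 = 0, so they are the same weekday.
(Mar 2, 2206 is a Sunday; Sep 2, 2210 is a Sunday.)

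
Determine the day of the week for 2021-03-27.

January 1, 2021 is a Friday.
Jan 1, 2021 → Feb 1, 2021: 31 days (January has 31).
Feb 1, 2021 → Mar 1, 2021: 28 days (February has 28).
Mar 1, 2021 → Mar 27, 2021: 26 days.
Total: 85 days.
85 mod 7 = 1, so Friday + 1 = Saturday.

Saturday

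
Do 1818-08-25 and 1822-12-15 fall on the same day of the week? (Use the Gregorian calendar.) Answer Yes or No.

From Aug 25, 1818 to Dec 15, 1822 is 1573 days.
1573 mod 7 = 5, so they are different weekdays.
(Aug 25, 1818 is a Tuesday; Dec 15, 1822 is a Sunday.)

No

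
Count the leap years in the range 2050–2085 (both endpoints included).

Multiples of 4 in [2050,2085]: 9.
Of those, multiples of 100: 0 (not leap unless ÷400).
Multiples of 400: 0.
Leap years = 9 − 0 + 0 = 9.

9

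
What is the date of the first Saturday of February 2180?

February 5, 2180

February 1, 2180 is a Tuesday.
The first Saturday is therefore February 5 (4 days later).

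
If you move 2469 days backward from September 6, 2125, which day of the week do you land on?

Saturday

Sep 6, 2125 is a Thursday.
2469 mod 7 = 5, so 2469 days before a Thursday is Thursday − 5 = Saturday.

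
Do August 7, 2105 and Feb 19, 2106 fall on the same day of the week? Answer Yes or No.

From Aug 7, 2105 to Feb 19, 2106 is 196 days.
196 mod 7 = 0, so they are the same weekday.
(Aug 7, 2105 is a Friday; Feb 19, 2106 is a Friday.)

Yes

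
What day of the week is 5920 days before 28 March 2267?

First find the weekday of Mar 28, 2267. Doomsday rule: the anchor day for the 2200s is Friday. For year 67: 67÷12 = 5 r 7, and 7÷4 = 1, so 5+7+1 = 13.
Friday + 13 ≡ Thursday — that's 2267's doomsday.
In March the doomsday date is Mar 14.
Mar 28 is 14 days after Mar 14; 14 mod 7 = 0, so Thursday + 0 = Thursday.
5920 mod 7 = 5, so 5920 days before a Thursday is Thursday − 5 = Saturday.

Saturday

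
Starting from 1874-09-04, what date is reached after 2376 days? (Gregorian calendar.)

March 7, 1881

+365 (one year) → Sep 4, 1875 (2011 left).
+366 (one year; includes Feb 29, 1876) → Sep 4, 1876 (1645 left).
+365 (one year) → Sep 4, 1877 (1280 left).
+365 (one year) → Sep 4, 1878 (915 left).
+365 (one year) → Sep 4, 1879 (550 left).
+366 (one year; includes Feb 29, 1880) → Sep 4, 1880 (184 left).
Sep has 30 days: +27 → Oct 1, 1880 (157 left).
Oct has 31 days: +31 → Nov 1, 1880 (126 left).
Nov has 30 days: +30 → Dec 1, 1880 (96 left).
Dec has 31 days: +31 → Jan 1, 1881 (65 left).
Jan has 31 days: +31 → Feb 1, 1881 (34 left).
Feb has 28 days: +28 → Mar 1, 1881 (6 left).
+6 → Mar 7, 1881.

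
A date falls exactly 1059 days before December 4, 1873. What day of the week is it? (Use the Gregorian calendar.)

Tuesday

First find the weekday of Dec 4, 1873. Doomsday rule: the anchor day for the 1800s is Friday. For year 73: 73÷12 = 6 r 1, and 1÷4 = 0, so 6+1+0 = 7.
Friday + 7 ≡ Friday — that's 1873's doomsday.
In December the doomsday date is Dec 12.
Dec 4 is 8 days before Dec 12; 8 mod 7 = 1, so Friday − 1 = Thursday.
1059 mod 7 = 2, so 1059 days before a Thursday is Thursday − 2 = Tuesday.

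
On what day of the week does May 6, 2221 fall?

Doomsday rule: the anchor day for the 2200s is Friday. For year 21: 21÷12 = 1 r 9, and 9÷4 = 2, so 1+9+2 = 12.
Friday + 12 ≡ Wednesday — that's 2221's doomsday.
In May the doomsday date is May 9.
May 6 is 3 days before May 9; 3 mod 7 = 3, so Wednesday − 3 = Sunday.

Sunday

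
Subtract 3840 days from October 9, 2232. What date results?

−366 (one year; includes Feb 29, 2232) → Oct 9, 2231 (3474 left).
−365 (one year) → Oct 9, 2230 (3109 left).
−365 (one year) → Oct 9, 2229 (2744 left).
−365 (one year) → Oct 9, 2228 (2379 left).
−366 (one year; includes Feb 29, 2228) → Oct 9, 2227 (2013 left).
−365 (one year) → Oct 9, 2226 (1648 left).
−365 (one year) → Oct 9, 2225 (1283 left).
−365 (one year) → Oct 9, 2224 (918 left).
−366 (one year; includes Feb 29, 2224) → Oct 9, 2223 (552 left).
−365 (one year) → Oct 9, 2222 (187 left).
−9 → Sep 30, 2222 (end of Sep, 30 days; 178 left).
−30 → Aug 31, 2222 (end of Aug, 31 days; 148 left).
−31 → Jul 31, 2222 (end of Jul, 31 days; 117 left).
−31 → Jun 30, 2222 (end of Jun, 30 days; 86 left).
−30 → May 31, 2222 (end of May, 31 days; 56 left).
−31 → Apr 30, 2222 (end of Apr, 30 days; 25 left).
−25 → Apr 5, 2222.

April 5, 2222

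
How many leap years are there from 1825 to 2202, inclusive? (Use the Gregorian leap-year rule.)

91

Multiples of 4 in [1825,2202]: 94.
Of those, multiples of 100: 4 (not leap unless ÷400).
Multiples of 400: 1.
Leap years = 94 − 4 + 1 = 91.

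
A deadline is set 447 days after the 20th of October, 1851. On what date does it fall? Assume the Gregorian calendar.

+366 (one year; includes Feb 29, 1852) → Oct 20, 1852 (81 left).
Oct has 31 days: +12 → Nov 1, 1852 (69 left).
Nov has 30 days: +30 → Dec 1, 1852 (39 left).
Dec has 31 days: +31 → Jan 1, 1853 (8 left).
+8 → Jan 9, 1853.

January 9, 1853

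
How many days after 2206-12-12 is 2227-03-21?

7404

Dec 12, 2206 → Dec 12, 2207: 365 days.
Dec 12, 2207 → Dec 12, 2208: 366 days (Feb 29, 2208 is in that span).
Dec 12, 2208 → Dec 12, 2209: 365 days.
Dec 12, 2209 → Dec 12, 2210: 365 days.
Dec 12, 2210 → Dec 12, 2211: 365 days.
Dec 12, 2211 → Dec 12, 2212: 366 days (Feb 29, 2212 is in that span).
Dec 12, 2212 → Dec 12, 2213: 365 days.
Dec 12, 2213 → Dec 12, 2214: 365 days.
Dec 12, 2214 → Dec 12, 2215: 365 days.
Dec 12, 2215 → Dec 12, 2216: 366 days (Feb 29, 2216 is in that span).
Dec 12, 2216 → Dec 12, 2217: 365 days.
Dec 12, 2217 → Dec 12, 2218: 365 days.
Dec 12, 2218 → Dec 12, 2219: 365 days.
Dec 12, 2219 → Dec 12, 2220: 366 days (Feb 29, 2220 is in that span).
Dec 12, 2220 → Dec 12, 2221: 365 days.
Dec 12, 2221 → Dec 12, 2222: 365 days.
Dec 12, 2222 → Dec 12, 2223: 365 days.
Dec 12, 2223 → Dec 12, 2224: 366 days (Feb 29, 2224 is in that span).
Dec 12, 2224 → Dec 12, 2225: 365 days.
Dec 12, 2225 → Dec 12, 2226: 365 days.
Dec 12, 2226 → Jan 12, 2227: 31 days (December has 31).
Jan 12, 2227 → Feb 12, 2227: 31 days (January has 31).
Feb 12, 2227 → Mar 12, 2227: 28 days (February has 28).
Mar 12, 2227 → Mar 21, 2227: 9 days.
Total: 7404 days.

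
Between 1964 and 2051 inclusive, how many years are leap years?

Multiples of 4 in [1964,2051]: 22.
Of those, multiples of 100: 1 (not leap unless ÷400).
Multiples of 400: 1.
Leap years = 22 − 1 + 1 = 22.

22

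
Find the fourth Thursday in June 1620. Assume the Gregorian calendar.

June 1, 1620 is a Monday.
The first Thursday is therefore June 4 (3 days later).
The fourth Thursday is 4 + 3×7 = June 25.

June 25, 1620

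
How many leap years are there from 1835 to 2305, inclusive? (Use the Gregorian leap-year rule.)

114

Multiples of 4 in [1835,2305]: 118.
Of those, multiples of 100: 5 (not leap unless ÷400).
Multiples of 400: 1.
Leap years = 118 − 5 + 1 = 114.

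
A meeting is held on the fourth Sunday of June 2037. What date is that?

June 1, 2037 is a Monday.
The first Sunday is therefore June 7 (6 days later).
The fourth Sunday is 7 + 3×7 = June 28.

June 28, 2037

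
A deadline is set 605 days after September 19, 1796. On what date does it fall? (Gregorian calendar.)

May 17, 1798

+365 (one year) → Sep 19, 1797 (240 left).
Sep has 30 days: +12 → Oct 1, 1797 (228 left).
Oct has 31 days: +31 → Nov 1, 1797 (197 left).
Nov has 30 days: +30 → Dec 1, 1797 (167 left).
Dec has 31 days: +31 → Jan 1, 1798 (136 left).
Jan has 31 days: +31 → Feb 1, 1798 (105 left).
Feb has 28 days: +28 → Mar 1, 1798 (77 left).
Mar has 31 days: +31 → Apr 1, 1798 (46 left).
Apr has 30 days: +30 → May 1, 1798 (16 left).
+16 → May 17, 1798.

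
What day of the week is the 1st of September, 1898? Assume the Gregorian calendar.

Doomsday rule: the anchor day for the 1800s is Friday. For year 98: 98÷12 = 8 r 2, and 2÷4 = 0, so 8+2+0 = 10.
Friday + 10 ≡ Monday — that's 1898's doomsday.
In September the doomsday date is Sep 5.
Sep 1 is 4 days before Sep 5; 4 mod 7 = 4, so Monday − 4 = Thursday.

Thursday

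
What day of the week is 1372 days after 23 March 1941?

First find the weekday of Mar 23, 1941. Doomsday rule: the anchor day for the 1900s is Wednesday. For year 41: 41÷12 = 3 r 5, and 5÷4 = 1, so 3+5+1 = 9.
Wednesday + 9 ≡ Friday — that's 1941's doomsday.
In March the doomsday date is Mar 14.
Mar 23 is 9 days after Mar 14; 9 mod 7 = 2, so Friday + 2 = Sunday.
1372 mod 7 = 0, so 1372 days after a Sunday is Sunday + 0 = Sunday.

Sunday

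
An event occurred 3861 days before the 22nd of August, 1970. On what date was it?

January 26, 1960

−365 (one year) → Aug 22, 1969 (3496 left).
−365 (one year) → Aug 22, 1968 (3131 left).
−366 (one year; includes Feb 29, 1968) → Aug 22, 1967 (2765 left).
−365 (one year) → Aug 22, 1966 (2400 left).
−365 (one year) → Aug 22, 1965 (2035 left).
−365 (one year) → Aug 22, 1964 (1670 left).
−366 (one year; includes Feb 29, 1964) → Aug 22, 1963 (1304 left).
−365 (one year) → Aug 22, 1962 (939 left).
−365 (one year) → Aug 22, 1961 (574 left).
−365 (one year) → Aug 22, 1960 (209 left).
−22 → Jul 31, 1960 (end of Jul, 31 days; 187 left).
−31 → Jun 30, 1960 (end of Jun, 30 days; 156 left).
−30 → May 31, 1960 (end of May, 31 days; 126 left).
−31 → Apr 30, 1960 (end of Apr, 30 days; 95 left).
−30 → Mar 31, 1960 (end of Mar, 31 days; 65 left).
−31 → Feb 29, 1960 (end of Feb, 29 days; 34 left).
−29 → Jan 31, 1960 (end of Jan, 31 days; 5 left).
−5 → Jan 26, 1960.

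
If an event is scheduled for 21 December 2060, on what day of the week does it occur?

January 1, 2060 is a Thursday.
Jan 1, 2060 → Feb 1, 2060: 31 days (January has 31).
Feb 1, 2060 → Mar 1, 2060: 29 days (February has 29).
Mar 1, 2060 → Apr 1, 2060: 31 days (March has 31).
Apr 1, 2060 → May 1, 2060: 30 days (April has 30).
May 1, 2060 → Jun 1, 2060: 31 days (May has 31).
Jun 1, 2060 → Jul 1, 2060: 30 days (June has 30).
Jul 1, 2060 → Aug 1, 2060: 31 days (July has 31).
Aug 1, 2060 → Sep 1, 2060: 31 days (August has 31).
Sep 1, 2060 → Oct 1, 2060: 30 days (September has 30).
Oct 1, 2060 → Nov 1, 2060: 31 days (October has 31).
Nov 1, 2060 → Dec 1, 2060: 30 days (November has 30).
Dec 1, 2060 → Dec 21, 2060: 20 days.
Total: 355 days.
355 mod 7 = 5, so Thursday + 5 = Tuesday.

Tuesday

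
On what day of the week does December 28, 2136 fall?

Friday

Doomsday rule: the anchor day for the 2100s is Sunday. For year 36: 36÷12 = 3 r 0, and 0÷4 = 0, so 3+0+0 = 3.
Sunday + 3 ≡ Wednesday — that's 2136's doomsday.
In December the doomsday date is Dec 12.
Dec 28 is 16 days after Dec 12; 16 mod 7 = 2, so Wednesday + 2 = Friday.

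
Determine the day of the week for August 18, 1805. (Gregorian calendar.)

Doomsday rule: the anchor day for the 1800s is Friday. For year 05: 5÷12 = 0 r 5, and 5÷4 = 1, so 0+5+1 = 6.
Friday + 6 ≡ Thursday — that's 1805's doomsday.
In August the doomsday date is Aug 8.
Aug 18 is 10 days after Aug 8; 10 mod 7 = 3, so Thursday + 3 = Sunday.

Sunday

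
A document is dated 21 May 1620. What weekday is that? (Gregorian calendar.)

Doomsday rule: the anchor day for the 1600s is Tuesday. For year 20: 20÷12 = 1 r 8, and 8÷4 = 2, so 1+8+2 = 11.
Tuesday + 11 ≡ Saturday — that's 1620's doomsday.
In May the doomsday date is May 9.
May 21 is 12 days after May 9; 12 mod 7 = 5, so Saturday + 5 = Thursday.

Thursday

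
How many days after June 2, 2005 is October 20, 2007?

870

Jun 2, 2005 → Jun 2, 2006: 365 days.
Jun 2, 2006 → Jun 2, 2007: 365 days.
Jun 2, 2007 → Jul 2, 2007: 30 days (June has 30).
Jul 2, 2007 → Aug 2, 2007: 31 days (July has 31).
Aug 2, 2007 → Sep 2, 2007: 31 days (August has 31).
Sep 2, 2007 → Oct 2, 2007: 30 days (September has 30).
Oct 2, 2007 → Oct 20, 2007: 18 days.
Total: 870 days.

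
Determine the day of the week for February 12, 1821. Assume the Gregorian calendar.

Monday

Doomsday rule: the anchor day for the 1800s is Friday. For year 21: 21÷12 = 1 r 9, and 9÷4 = 2, so 1+9+2 = 12.
Friday + 12 ≡ Wednesday — that's 1821's doomsday.
In February the doomsday date is Feb 28 (1821 is not a leap year).
Feb 12 is 16 days before Feb 28; 16 mod 7 = 2, so Wednesday − 2 = Monday.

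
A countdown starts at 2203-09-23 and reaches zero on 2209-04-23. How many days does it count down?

Sep 23, 2203 → Sep 23, 2204: 366 days (Feb 29, 2204 is in that span).
Sep 23, 2204 → Sep 23, 2205: 365 days.
Sep 23, 2205 → Sep 23, 2206: 365 days.
Sep 23, 2206 → Sep 23, 2207: 365 days.
Sep 23, 2207 → Sep 23, 2208: 366 days (Feb 29, 2208 is in that span).
Sep 23, 2208 → Oct 23, 2208: 30 days (September has 30).
Oct 23, 2208 → Nov 23, 2208: 31 days (October has 31).
Nov 23, 2208 → Dec 23, 2208: 30 days (November has 30).
Dec 23, 2208 → Jan 23, 2209: 31 days (December has 31).
Jan 23, 2209 → Feb 23, 2209: 31 days (January has 31).
Feb 23, 2209 → Mar 23, 2209: 28 days (February has 28).
Mar 23, 2209 → Apr 23, 2209: 31 days.
Total: 2039 days.

2039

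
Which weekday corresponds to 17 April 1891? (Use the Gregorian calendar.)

Friday

Doomsday rule: the anchor day for the 1800s is Friday. For year 91: 91÷12 = 7 r 7, and 7÷4 = 1, so 7+7+1 = 15.
Friday + 15 ≡ Saturday — that's 1891's doomsday.
In April the doomsday date is Apr 4.
Apr 17 is 13 days after Apr 4; 13 mod 7 = 6, so Saturday + 6 = Friday.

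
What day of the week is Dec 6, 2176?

Doomsday rule: the anchor day for the 2100s is Sunday. For year 76: 76÷12 = 6 r 4, and 4÷4 = 1, so 6+4+1 = 11.
Sunday + 11 ≡ Thursday — that's 2176's doomsday.
In December the doomsday date is Dec 12.
Dec 6 is 6 days before Dec 12; 6 mod 7 = 6, so Thursday − 6 = Friday.

Friday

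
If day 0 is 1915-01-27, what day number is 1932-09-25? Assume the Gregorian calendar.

Jan 27, 1915 → Jan 27, 1916: 365 days.
Jan 27, 1916 → Jan 27, 1917: 366 days (Feb 29, 1916 is in that span).
Jan 27, 1917 → Jan 27, 1918: 365 days.
Jan 27, 1918 → Jan 27, 1919: 365 days.
Jan 27, 1919 → Jan 27, 1920: 365 days.
Jan 27, 1920 → Jan 27, 1921: 366 days (Feb 29, 1920 is in that span).
Jan 27, 1921 → Jan 27, 1922: 365 days.
Jan 27, 1922 → Jan 27, 1923: 365 days.
Jan 27, 1923 → Jan 27, 1924: 365 days.
Jan 27, 1924 → Jan 27, 1925: 366 days (Feb 29, 1924 is in that span).
Jan 27, 1925 → Jan 27, 1926: 365 days.
Jan 27, 1926 → Jan 27, 1927: 365 days.
Jan 27, 1927 → Jan 27, 1928: 365 days.
Jan 27, 1928 → Jan 27, 1929: 366 days (Feb 29, 1928 is in that span).
Jan 27, 1929 → Jan 27, 1930: 365 days.
Jan 27, 1930 → Jan 27, 1931: 365 days.
Jan 27, 1931 → Jan 27, 1932: 365 days.
Jan 27, 1932 → Feb 27, 1932: 31 days (January has 31).
Feb 27, 1932 → Mar 27, 1932: 29 days (February has 29).
Mar 27, 1932 → Apr 27, 1932: 31 days (March has 31).
Apr 27, 1932 → May 27, 1932: 30 days (April has 30).
May 27, 1932 → Jun 27, 1932: 31 days (May has 31).
Jun 27, 1932 → Jul 27, 1932: 30 days (June has 30).
Jul 27, 1932 → Aug 27, 1932: 31 days (July has 31).
Aug 27, 1932 → Sep 25, 1932: 29 days.
Total: 6451 days.

6451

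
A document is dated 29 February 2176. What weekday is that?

Thursday

Doomsday rule: the anchor day for the 2100s is Sunday. For year 76: 76÷12 = 6 r 4, and 4÷4 = 1, so 6+4+1 = 11.
Sunday + 11 ≡ Thursday — that's 2176's doomsday.
In February the doomsday date is Feb 29 (2176 is a leap year (divisible by 4)).
Feb 29 is the doomsday itself: Thursday.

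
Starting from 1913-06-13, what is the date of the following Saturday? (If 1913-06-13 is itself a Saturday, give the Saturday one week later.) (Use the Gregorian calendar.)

Jun 13, 1913 is a Friday.
From Friday to the next Saturday is 1 day.
Jun 13, 1913 + 1 = Jun 14, 1913.

June 14, 1913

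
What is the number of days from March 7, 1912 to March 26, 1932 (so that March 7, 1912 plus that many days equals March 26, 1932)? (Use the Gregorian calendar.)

7324

Mar 7, 1912 → Mar 7, 1913: 365 days.
Mar 7, 1913 → Mar 7, 1914: 365 days.
Mar 7, 1914 → Mar 7, 1915: 365 days.
Mar 7, 1915 → Mar 7, 1916: 366 days (Feb 29, 1916 is in that span).
Mar 7, 1916 → Mar 7, 1917: 365 days.
Mar 7, 1917 → Mar 7, 1918: 365 days.
Mar 7, 1918 → Mar 7, 1919: 365 days.
Mar 7, 1919 → Mar 7, 1920: 366 days (Feb 29, 1920 is in that span).
Mar 7, 1920 → Mar 7, 1921: 365 days.
Mar 7, 1921 → Mar 7, 1922: 365 days.
Mar 7, 1922 → Mar 7, 1923: 365 days.
Mar 7, 1923 → Mar 7, 1924: 366 days (Feb 29, 1924 is in that span).
Mar 7, 1924 → Mar 7, 1925: 365 days.
Mar 7, 1925 → Mar 7, 1926: 365 days.
Mar 7, 1926 → Mar 7, 1927: 365 days.
Mar 7, 1927 → Mar 7, 1928: 366 days (Feb 29, 1928 is in that span).
Mar 7, 1928 → Mar 7, 1929: 365 days.
Mar 7, 1929 → Mar 7, 1930: 365 days.
Mar 7, 1930 → Mar 7, 1931: 365 days.
Mar 7, 1931 → Apr 7, 1931: 31 days (March has 31).
Apr 7, 1931 → May 7, 1931: 30 days (April has 30).
May 7, 1931 → Jun 7, 1931: 31 days (May has 31).
Jun 7, 1931 → Jul 7, 1931: 30 days (June has 30).
Jul 7, 1931 → Aug 7, 1931: 31 days (July has 31).
Aug 7, 1931 → Sep 7, 1931: 31 days (August has 31).
Sep 7, 1931 → Oct 7, 1931: 30 days (September has 30).
Oct 7, 1931 → Nov 7, 1931: 31 days (October has 31).
Nov 7, 1931 → Dec 7, 1931: 30 days (November has 30).
Dec 7, 1931 → Jan 7, 1932: 31 days (December has 31).
Jan 7, 1932 → Feb 7, 1932: 31 days (January has 31).
Feb 7, 1932 → Mar 7, 1932: 29 days (February has 29).
Mar 7, 1932 → Mar 26, 1932: 19 days.
Total: 7324 days.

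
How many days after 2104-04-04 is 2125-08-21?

Apr 4, 2104 → Apr 4, 2105: 365 days.
Apr 4, 2105 → Apr 4, 2106: 365 days.
Apr 4, 2106 → Apr 4, 2107: 365 days.
Apr 4, 2107 → Apr 4, 2108: 366 days (Feb 29, 2108 is in that span).
Apr 4, 2108 → Apr 4, 2109: 365 days.
Apr 4, 2109 → Apr 4, 2110: 365 days.
Apr 4, 2110 → Apr 4, 2111: 365 days.
Apr 4, 2111 → Apr 4, 2112: 366 days (Feb 29, 2112 is in that span).
Apr 4, 2112 → Apr 4, 2113: 365 days.
Apr 4, 2113 → Apr 4, 2114: 365 days.
Apr 4, 2114 → Apr 4, 2115: 365 days.
Apr 4, 2115 → Apr 4, 2116: 366 days (Feb 29, 2116 is in that span).
Apr 4, 2116 → Apr 4, 2117: 365 days.
Apr 4, 2117 → Apr 4, 2118: 365 days.
Apr 4, 2118 → Apr 4, 2119: 365 days.
Apr 4, 2119 → Apr 4, 2120: 366 days (Feb 29, 2120 is in that span).
Apr 4, 2120 → Apr 4, 2121: 365 days.
Apr 4, 2121 → Apr 4, 2122: 365 days.
Apr 4, 2122 → Apr 4, 2123: 365 days.
Apr 4, 2123 → Apr 4, 2124: 366 days (Feb 29, 2124 is in that span).
Apr 4, 2124 → Apr 4, 2125: 365 days.
Apr 4, 2125 → May 4, 2125: 30 days (April has 30).
May 4, 2125 → Jun 4, 2125: 31 days (May has 31).
Jun 4, 2125 → Jul 4, 2125: 30 days (June has 30).
Jul 4, 2125 → Aug 4, 2125: 31 days (July has 31).
Aug 4, 2125 → Aug 21, 2125: 17 days.
Total: 7809 days.

7809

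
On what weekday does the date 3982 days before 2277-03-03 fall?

Mar 3, 2277 is a Saturday.
3982 mod 7 = 6, so 3982 days before a Saturday is Saturday − 6 = Sunday.

Sunday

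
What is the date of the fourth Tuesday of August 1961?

August 22, 1961

August 1, 1961 is a Tuesday.
The first Tuesday is therefore August 1 (same day).
The fourth Tuesday is 1 + 3×7 = August 22.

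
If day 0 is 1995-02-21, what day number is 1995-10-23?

244

Feb 21, 1995 → Mar 21, 1995: 28 days (February has 28).
Mar 21, 1995 → Apr 21, 1995: 31 days (March has 31).
Apr 21, 1995 → May 21, 1995: 30 days (April has 30).
May 21, 1995 → Jun 21, 1995: 31 days (May has 31).
Jun 21, 1995 → Jul 21, 1995: 30 days (June has 30).
Jul 21, 1995 → Aug 21, 1995: 31 days (July has 31).
Aug 21, 1995 → Sep 21, 1995: 31 days (August has 31).
Sep 21, 1995 → Oct 21, 1995: 30 days (September has 30).
Oct 21, 1995 → Oct 23, 1995: 2 days.
Total: 244 days.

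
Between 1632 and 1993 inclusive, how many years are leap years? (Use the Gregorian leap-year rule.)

Multiples of 4 in [1632,1993]: 91.
Of those, multiples of 100: 3 (not leap unless ÷400).
Multiples of 400: 0.
Leap years = 91 − 3 + 0 = 88.

88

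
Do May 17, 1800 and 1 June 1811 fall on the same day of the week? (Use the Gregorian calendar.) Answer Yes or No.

From May 17, 1800 to Jun 1, 1811 is 4032 days.
4032 mod 7 = 0, so they are the same weekday.
(May 17, 1800 is a Saturday; Jun 1, 1811 is a Saturday.)

Yes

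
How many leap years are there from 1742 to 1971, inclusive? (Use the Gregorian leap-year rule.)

55

Multiples of 4 in [1742,1971]: 57.
Of those, multiples of 100: 2 (not leap unless ÷400).
Multiples of 400: 0.
Leap years = 57 − 2 + 0 = 55.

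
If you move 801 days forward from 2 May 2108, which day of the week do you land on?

First find the weekday of May 2, 2108. Doomsday rule: the anchor day for the 2100s is Sunday. For year 08: 8÷12 = 0 r 8, and 8÷4 = 2, so 0+8+2 = 10.
Sunday + 10 ≡ Wednesday — that's 2108's doomsday.
In May the doomsday date is May 9.
May 2 is 7 days before May 9; 7 mod 7 = 0, so Wednesday − 0 = Wednesday.
801 mod 7 = 3, so 801 days after a Wednesday is Wednesday + 3 = Saturday.

Saturday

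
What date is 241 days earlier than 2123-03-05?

−5 → Feb 28, 2123 (end of Feb, 28 days; 236 left).
−28 → Jan 31, 2123 (end of Jan, 31 days; 208 left).
−31 → Dec 31, 2122 (end of Dec, 31 days; 177 left).
−31 → Nov 30, 2122 (end of Nov, 30 days; 146 left).
−30 → Oct 31, 2122 (end of Oct, 31 days; 116 left).
−31 → Sep 30, 2122 (end of Sep, 30 days; 85 left).
−30 → Aug 31, 2122 (end of Aug, 31 days; 55 left).
−31 → Jul 31, 2122 (end of Jul, 31 days; 24 left).
−24 → Jul 7, 2122.

July 7, 2122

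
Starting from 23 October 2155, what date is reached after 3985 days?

September 20, 2166

+366 (one year; includes Feb 29, 2156) → Oct 23, 2156 (3619 left).
+365 (one year) → Oct 23, 2157 (3254 left).
+365 (one year) → Oct 23, 2158 (2889 left).
+365 (one year) → Oct 23, 2159 (2524 left).
+366 (one year; includes Feb 29, 2160) → Oct 23, 2160 (2158 left).
+365 (one year) → Oct 23, 2161 (1793 left).
+365 (one year) → Oct 23, 2162 (1428 left).
+365 (one year) → Oct 23, 2163 (1063 left).
+366 (one year; includes Feb 29, 2164) → Oct 23, 2164 (697 left).
+365 (one year) → Oct 23, 2165 (332 left).
Oct has 31 days: +9 → Nov 1, 2165 (323 left).
Nov has 30 days: +30 → Dec 1, 2165 (293 left).
Dec has 31 days: +31 → Jan 1, 2166 (262 left).
Jan has 31 days: +31 → Feb 1, 2166 (231 left).
Feb has 28 days: +28 → Mar 1, 2166 (203 left).
Mar has 31 days: +31 → Apr 1, 2166 (172 left).
Apr has 30 days: +30 → May 1, 2166 (142 left).
May has 31 days: +31 → Jun 1, 2166 (111 left).
Jun has 30 days: +30 → Jul 1, 2166 (81 left).
Jul has 31 days: +31 → Aug 1, 2166 (50 left).
Aug has 31 days: +31 → Sep 1, 2166 (19 left).
+19 → Sep 20, 2166.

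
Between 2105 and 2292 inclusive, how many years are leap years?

46

Multiples of 4 in [2105,2292]: 47.
Of those, multiples of 100: 1 (not leap unless ÷400).
Multiples of 400: 0.
Leap years = 47 − 1 + 0 = 46.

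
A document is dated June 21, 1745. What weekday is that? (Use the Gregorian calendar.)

Monday

Doomsday rule: the anchor day for the 1700s is Sunday. For year 45: 45÷12 = 3 r 9, and 9÷4 = 2, so 3+9+2 = 14.
Sunday + 14 ≡ Sunday — that's 1745's doomsday.
In June the doomsday date is Jun 6.
Jun 21 is 15 days after Jun 6; 15 mod 7 = 1, so Sunday + 1 = Monday.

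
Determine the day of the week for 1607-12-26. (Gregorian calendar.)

Doomsday rule: the anchor day for the 1600s is Tuesday. For year 07: 7÷12 = 0 r 7, and 7÷4 = 1, so 0+7+1 = 8.
Tuesday + 8 ≡ Wednesday — that's 1607's doomsday.
In December the doomsday date is Dec 12.
Dec 26 is 14 days after Dec 12; 14 mod 7 = 0, so Wednesday + 0 = Wednesday.

Wednesday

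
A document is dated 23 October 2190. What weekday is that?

Doomsday rule: the anchor day for the 2100s is Sunday. For year 90: 90÷12 = 7 r 6, and 6÷4 = 1, so 7+6+1 = 14.
Sunday + 14 ≡ Sunday — that's 2190's doomsday.
In October the doomsday date is Oct 10.
Oct 23 is 13 days after Oct 10; 13 mod 7 = 6, so Sunday + 6 = Saturday.

Saturday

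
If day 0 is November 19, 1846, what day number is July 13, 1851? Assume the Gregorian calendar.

1697

Nov 19, 1846 → Nov 19, 1847: 365 days.
Nov 19, 1847 → Nov 19, 1848: 366 days (Feb 29, 1848 is in that span).
Nov 19, 1848 → Nov 19, 1849: 365 days.
Nov 19, 1849 → Nov 19, 1850: 365 days.
Nov 19, 1850 → Dec 19, 1850: 30 days (November has 30).
Dec 19, 1850 → Jan 19, 1851: 31 days (December has 31).
Jan 19, 1851 → Feb 19, 1851: 31 days (January has 31).
Feb 19, 1851 → Mar 19, 1851: 28 days (February has 28).
Mar 19, 1851 → Apr 19, 1851: 31 days (March has 31).
Apr 19, 1851 → May 19, 1851: 30 days (April has 30).
May 19, 1851 → Jun 19, 1851: 31 days (May has 31).
Jun 19, 1851 → Jul 13, 1851: 24 days.
Total: 1697 days.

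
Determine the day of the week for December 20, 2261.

Doomsday rule: the anchor day for the 2200s is Friday. For year 61: 61÷12 = 5 r 1, and 1÷4 = 0, so 5+1+0 = 6.
Friday + 6 ≡ Thursday — that's 2261's doomsday.
In December the doomsday date is Dec 12.
Dec 20 is 8 days after Dec 12; 8 mod 7 = 1, so Thursday + 1 = Friday.

Friday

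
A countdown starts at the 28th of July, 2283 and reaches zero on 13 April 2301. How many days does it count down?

Jul 28, 2283 → Jul 28, 2284: 366 days (Feb 29, 2284 is in that span).
Jul 28, 2284 → Jul 28, 2285: 365 days.
Jul 28, 2285 → Jul 28, 2286: 365 days.
Jul 28, 2286 → Jul 28, 2287: 365 days.
Jul 28, 2287 → Jul 28, 2288: 366 days (Feb 29, 2288 is in that span).
Jul 28, 2288 → Jul 28, 2289: 365 days.
Jul 28, 2289 → Jul 28, 2290: 365 days.
Jul 28, 2290 → Jul 28, 2291: 365 days.
Jul 28, 2291 → Jul 28, 2292: 366 days (Feb 29, 2292 is in that span).
Jul 28, 2292 → Jul 28, 2293: 365 days.
Jul 28, 2293 → Jul 28, 2294: 365 days.
Jul 28, 2294 → Jul 28, 2295: 365 days.
Jul 28, 2295 → Jul 28, 2296: 366 days (Feb 29, 2296 is in that span).
Jul 28, 2296 → Jul 28, 2297: 365 days.
Jul 28, 2297 → Jul 28, 2298: 365 days.
Jul 28, 2298 → Jul 28, 2299: 365 days.
Jul 28, 2299 → Jul 28, 2300: 365 days.
Jul 28, 2300 → Aug 28, 2300: 31 days (July has 31).
Aug 28, 2300 → Sep 28, 2300: 31 days (August has 31).
Sep 28, 2300 → Oct 28, 2300: 30 days (September has 30).
Oct 28, 2300 → Nov 28, 2300: 31 days (October has 31).
Nov 28, 2300 → Dec 28, 2300: 30 days (November has 30).
Dec 28, 2300 → Jan 28, 2301: 31 days (December has 31).
Jan 28, 2301 → Feb 28, 2301: 31 days (January has 31).
Feb 28, 2301 → Mar 28, 2301: 28 days (February has 28).
Mar 28, 2301 → Apr 13, 2301: 16 days.
Total: 6468 days.

6468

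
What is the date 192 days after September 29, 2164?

Sep has 30 days: +2 → Oct 1, 2164 (190 left).
Oct has 31 days: +31 → Nov 1, 2164 (159 left).
Nov has 30 days: +30 → Dec 1, 2164 (129 left).
Dec has 31 days: +31 → Jan 1, 2165 (98 left).
Jan has 31 days: +31 → Feb 1, 2165 (67 left).
Feb has 28 days: +28 → Mar 1, 2165 (39 left).
Mar has 31 days: +31 → Apr 1, 2165 (8 left).
+8 → Apr 9, 2165.

April 9, 2165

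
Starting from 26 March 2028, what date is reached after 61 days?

Mar has 31 days: +6 → Apr 1, 2028 (55 left).
Apr has 30 days: +30 → May 1, 2028 (25 left).
+25 → May 26, 2028.

May 26, 2028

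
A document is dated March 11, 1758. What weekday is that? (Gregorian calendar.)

Saturday

Doomsday rule: the anchor day for the 1700s is Sunday. For year 58: 58÷12 = 4 r 10, and 10÷4 = 2, so 4+10+2 = 16.
Sunday + 16 ≡ Tuesday — that's 1758's doomsday.
In March the doomsday date is Mar 14.
Mar 11 is 3 days before Mar 14; 3 mod 7 = 3, so Tuesday − 3 = Saturday.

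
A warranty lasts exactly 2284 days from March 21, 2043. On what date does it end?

+366 (one year; includes Feb 29, 2044) → Mar 21, 2044 (1918 left).
+365 (one year) → Mar 21, 2045 (1553 left).
+365 (one year) → Mar 21, 2046 (1188 left).
+365 (one year) → Mar 21, 2047 (823 left).
+366 (one year; includes Feb 29, 2048) → Mar 21, 2048 (457 left).
+365 (one year) → Mar 21, 2049 (92 left).
Mar has 31 days: +11 → Apr 1, 2049 (81 left).
Apr has 30 days: +30 → May 1, 2049 (51 left).
May has 31 days: +31 → Jun 1, 2049 (20 left).
+20 → Jun 21, 2049.

June 21, 2049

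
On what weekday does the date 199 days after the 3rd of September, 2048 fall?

First find the weekday of Sep 3, 2048. Doomsday rule: the anchor day for the 2000s is Tuesday. For year 48: 48÷12 = 4 r 0, and 0÷4 = 0, so 4+0+0 = 4.
Tuesday + 4 ≡ Saturday — that's 2048's doomsday.
In September the doomsday date is Sep 5.
Sep 3 is 2 days before Sep 5; 2 mod 7 = 2, so Saturday − 2 = Thursday.
199 mod 7 = 3, so 199 days after a Thursday is Thursday + 3 = Sunday.

Sunday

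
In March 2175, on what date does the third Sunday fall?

March 1, 2175 is a Wednesday.
The first Sunday is therefore March 5 (4 days later).
The third Sunday is 5 + 2×7 = March 19.

March 19, 2175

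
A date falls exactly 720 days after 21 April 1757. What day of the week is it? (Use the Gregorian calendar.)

First find the weekday of Apr 21, 1757. Doomsday rule: the anchor day for the 1700s is Sunday. For year 57: 57÷12 = 4 r 9, and 9÷4 = 2, so 4+9+2 = 15.
Sunday + 15 ≡ Monday — that's 1757's doomsday.
In April the doomsday date is Apr 4.
Apr 21 is 17 days after Apr 4; 17 mod 7 = 3, so Monday + 3 = Thursday.
720 mod 7 = 6, so 720 days after a Thursday is Thursday + 6 = Wednesday.

Wednesday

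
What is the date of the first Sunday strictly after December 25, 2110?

December 28, 2110

Dec 25, 2110 is a Thursday.
From Thursday to the next Sunday is 3 days.
Dec 25, 2110 + 3 = Dec 28, 2110.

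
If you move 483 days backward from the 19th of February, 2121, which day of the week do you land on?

Wednesday

Feb 19, 2121 is a Wednesday.
483 mod 7 = 0, so 483 days before a Wednesday is Wednesday − 0 = Wednesday.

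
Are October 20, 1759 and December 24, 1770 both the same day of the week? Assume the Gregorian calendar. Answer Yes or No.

From Oct 20, 1759 to Dec 24, 1770 is 4083 days.
4083 mod 7 = 2, so they are different weekdays.
(Oct 20, 1759 is a Saturday; Dec 24, 1770 is a Monday.)

No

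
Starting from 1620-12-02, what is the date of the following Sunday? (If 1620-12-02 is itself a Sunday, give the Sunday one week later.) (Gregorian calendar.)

December 6, 1620

Dec 2, 1620 is a Wednesday.
From Wednesday to the next Sunday is 4 days.
Dec 2, 1620 + 4 = Dec 6, 1620.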